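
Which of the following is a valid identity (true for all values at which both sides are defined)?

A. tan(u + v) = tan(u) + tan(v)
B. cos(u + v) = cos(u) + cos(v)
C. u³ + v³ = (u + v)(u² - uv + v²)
C

A: fails at (2, 4) — LHS = tan(6) ≈ -0.291, RHS = tan(2) + tan(4) ≈ -1.027.
B: fails at (6, 7) — LHS = cos(13) ≈ 0.9074, RHS = cos(7) + cos(6) ≈ 1.714.
C: holds — e.g. at (1, 4), both sides equal 65.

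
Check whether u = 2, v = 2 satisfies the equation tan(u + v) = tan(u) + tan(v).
Substituting u = 2, v = 2:

LHS = tan(2 + 2) = tan(4) ≈ 1.158
RHS = tan(2) + tan(2) = 2·tan(2) ≈ -4.37

LHS ≠ RHS, so the equation does not hold at this point.

Answer: Fails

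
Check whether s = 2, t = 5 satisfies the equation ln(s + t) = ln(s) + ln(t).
Fails

Substituting s = 2, t = 5:

LHS = ln(2 + 5) = ln(7) ≈ 1.946
RHS = ln(2) + ln(5) ≈ 2.303

LHS ≠ RHS, so the equation does not hold at this point.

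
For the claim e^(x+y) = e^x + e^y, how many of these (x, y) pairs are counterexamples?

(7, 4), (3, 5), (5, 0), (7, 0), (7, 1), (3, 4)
6

Testing each pair:
(7, 4): LHS = e^11 ≈ 59874.1, RHS = e^4 + e^7 ≈ 1151 → counterexample
(3, 5): LHS = e^8 ≈ 2981, RHS = e^3 + e^5 ≈ 168.5 → counterexample
(5, 0): LHS = e^5 ≈ 148.4, RHS = 1 + e^5 ≈ 149.4 → counterexample
(7, 0): LHS = e^7 ≈ 1097, RHS = 1 + e^7 ≈ 1098 → counterexample
(7, 1): LHS = e^8 ≈ 2981, RHS = e + e^7 ≈ 1099 → counterexample
(3, 4): LHS = e^7 ≈ 1097, RHS = e^3 + e^4 ≈ 74.68 → counterexample

That makes 6 counterexamples.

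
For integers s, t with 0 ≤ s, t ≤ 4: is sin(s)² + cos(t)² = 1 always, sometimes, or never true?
It holds at (s, t) = (2, 2) (both sides equal 1), but fails at (s, t) = (0, 1) (LHS = cos(1)² ≈ 0.2919, RHS = 1).

Answer: Sometimes true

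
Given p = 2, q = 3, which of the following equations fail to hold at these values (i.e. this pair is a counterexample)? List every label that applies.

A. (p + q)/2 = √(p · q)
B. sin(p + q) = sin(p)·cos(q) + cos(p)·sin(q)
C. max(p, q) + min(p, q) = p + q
A

Evaluating each claim at the given values:
A. LHS = 5/2, RHS = √(6) ≈ 2.449 → fails here (LHS ≠ RHS)
B. LHS = sin(5) ≈ -0.9589, RHS = sin(2)·cos(3) + sin(3)·cos(2) ≈ -0.9589 → holds here (LHS = RHS)
C. LHS = 5, RHS = 5 → holds here (LHS = RHS)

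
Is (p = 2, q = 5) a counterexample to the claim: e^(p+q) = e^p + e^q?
Substituting p = 2, q = 5:
LHS = e^(2+5) = e^7 ≈ 1097
RHS = e^2 + e^5 ≈ 155.8

Since LHS ≠ RHS, this pair disproves the claim.

Answer: Yes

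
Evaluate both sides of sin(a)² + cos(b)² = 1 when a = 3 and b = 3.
LHS = sin(3)² + cos(3)² = 1
RHS = 1

LHS = RHS: the two sides agree.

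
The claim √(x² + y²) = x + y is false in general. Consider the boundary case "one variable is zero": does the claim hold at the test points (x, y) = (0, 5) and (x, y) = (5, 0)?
Yes, holds at both test points

At (0, 5): LHS = 5, RHS = 5 → equal
At (5, 0): LHS = 5, RHS = 5 → equal

So the claim does hold at both of these boundary points, even though it is not an identity.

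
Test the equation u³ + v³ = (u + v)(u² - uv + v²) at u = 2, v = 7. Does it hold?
Substituting u = 2, v = 7:

LHS = 2³ + 7³ = 351
RHS = (2 + 7)(2² - 2·7 + 7²) = 351

LHS = RHS, so the equation holds at this point.

Answer: Holds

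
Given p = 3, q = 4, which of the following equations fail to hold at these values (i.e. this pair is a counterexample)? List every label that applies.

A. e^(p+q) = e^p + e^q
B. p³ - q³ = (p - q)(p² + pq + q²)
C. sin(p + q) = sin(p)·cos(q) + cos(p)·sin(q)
Evaluating each claim at the given values:
A. LHS = e^7 ≈ 1097, RHS = e^3 + e^4 ≈ 74.68 → fails here (LHS ≠ RHS)
B. LHS = -37, RHS = -37 → holds here (LHS = RHS)
C. LHS = sin(7) ≈ 0.657, RHS = sin(3)·cos(4) + sin(4)·cos(3) ≈ 0.657 → holds here (LHS = RHS)

Answer: A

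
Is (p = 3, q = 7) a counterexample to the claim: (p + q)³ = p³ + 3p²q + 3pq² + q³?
Substituting p = 3, q = 7:
LHS = (3 + 7)³ = 1000
RHS = 3³ + 3·3²·7 + 3·3·7² + 7³ = 1000

The sides agree, so this pair does not disprove the claim.

Answer: No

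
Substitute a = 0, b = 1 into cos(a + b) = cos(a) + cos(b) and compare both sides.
LHS = cos(0 + 1) = cos(1) ≈ 0.5403
RHS = cos(0) + cos(1) = cos(1) + 1 ≈ 1.54

LHS ≠ RHS (they differ by about 1), so the equation does not hold here.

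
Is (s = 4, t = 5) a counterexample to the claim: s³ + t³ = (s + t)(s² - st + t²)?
Substituting s = 4, t = 5:
LHS = 4³ + 5³ = 189
RHS = (4 + 5)(4² - 4·5 + 5²) = 189

The sides agree, so this pair does not disprove the claim.

Answer: No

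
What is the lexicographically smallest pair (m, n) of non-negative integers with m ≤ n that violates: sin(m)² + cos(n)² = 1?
At (0, 0): both sides equal 1, so it holds there.

Substituting (0, 1) into the claim:
LHS = sin(0)² + cos(1)² = cos(1)² ≈ 0.2919
RHS = 1

Since LHS ≠ RHS, this pair disproves the claim, and no lexicographically smaller pair (m ≤ n, non-negative integers) does.

For instance (0, 6) is also a counterexample (LHS = cos(6)² ≈ 0.9219, RHS = 1), but it's lexicographically larger.

Answer: (m, n) = (0, 1)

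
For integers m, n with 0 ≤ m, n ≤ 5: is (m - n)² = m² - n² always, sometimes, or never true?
It holds at (m, n) = (2, 2) (both sides equal 0), but fails at (m, n) = (0, 2) (LHS = 4, RHS = -4).

Answer: Sometimes true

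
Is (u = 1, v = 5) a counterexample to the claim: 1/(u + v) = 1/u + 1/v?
Substituting u = 1, v = 5:
LHS = 1/(1 + 5) = 1/6
RHS = 1/1 + 1/5 = 6/5

Since LHS ≠ RHS, this pair disproves the claim.

Answer: Yes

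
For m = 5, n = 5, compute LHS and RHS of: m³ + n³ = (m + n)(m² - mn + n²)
LHS = 5³ + 5³ = 250
RHS = (5 + 5)(5² - 5·5 + 5²) = 250

LHS = RHS: the two sides agree.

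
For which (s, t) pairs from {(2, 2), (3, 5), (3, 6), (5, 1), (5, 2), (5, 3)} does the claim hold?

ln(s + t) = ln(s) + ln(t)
(2, 2)

Testing each pair:
(2, 2): LHS = ln(4) ≈ 1.386, RHS = 2·ln(2) ≈ 1.386 → holds
(3, 5): LHS = ln(8) ≈ 2.079, RHS = ln(3) + ln(5) ≈ 2.708 → fails
(3, 6): LHS = ln(9) ≈ 2.197, RHS = ln(3) + ln(6) ≈ 2.89 → fails
(5, 1): LHS = ln(6) ≈ 1.792, RHS = ln(5) ≈ 1.609 → fails
(5, 2): LHS = ln(7) ≈ 1.946, RHS = ln(2) + ln(5) ≈ 2.303 → fails
(5, 3): LHS = ln(8) ≈ 2.079, RHS = ln(3) + ln(5) ≈ 2.708 → fails

1 of 6 pairs satisfies the claim.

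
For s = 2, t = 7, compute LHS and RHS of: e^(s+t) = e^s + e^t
LHS = e^(2+7) = e^9 ≈ 8103
RHS = e^2 + e^7 ≈ 1104

LHS ≠ RHS (they differ by about 6999), so the equation does not hold here.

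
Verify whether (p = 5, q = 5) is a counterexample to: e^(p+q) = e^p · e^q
No

Substituting p = 5, q = 5:
LHS = e^(5+5) = e^10 ≈ 22026.5
RHS = e^5 · e^5 = e^10 ≈ 22026.5

The sides agree, so this pair does not disprove the claim.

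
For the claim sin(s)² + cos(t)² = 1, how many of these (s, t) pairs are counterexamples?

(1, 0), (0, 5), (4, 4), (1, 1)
Testing each pair:
(1, 0): LHS = sin(1)² + 1 ≈ 1.708, RHS = 1 → counterexample
(0, 5): LHS = cos(5)² ≈ 0.08046, RHS = 1 → counterexample
(4, 4): LHS = cos(4)² + sin(4)² = 1, RHS = 1 → satisfies claim
(1, 1): LHS = cos(1)² + sin(1)² = 1, RHS = 1 → satisfies claim

That makes 2 counterexamples.

Answer: 2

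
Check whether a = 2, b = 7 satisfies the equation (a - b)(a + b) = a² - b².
Substituting a = 2, b = 7:

LHS = (2 - 7)(2 + 7) = -45
RHS = 2² - 7² = -45

LHS = RHS, so the equation holds at this point.

Answer: Holds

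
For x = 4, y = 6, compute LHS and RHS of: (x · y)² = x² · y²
LHS = (4 · 6)² = 576
RHS = 4² · 6² = 576

LHS = RHS: the two sides agree.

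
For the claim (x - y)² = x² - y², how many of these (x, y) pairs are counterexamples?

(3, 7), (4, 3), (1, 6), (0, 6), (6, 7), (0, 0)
5

Testing each pair:
(3, 7): LHS = 16, RHS = -40 → counterexample
(4, 3): LHS = 1, RHS = 7 → counterexample
(1, 6): LHS = 25, RHS = -35 → counterexample
(0, 6): LHS = 36, RHS = -36 → counterexample
(6, 7): LHS = 1, RHS = -13 → counterexample
(0, 0): LHS = 0, RHS = 0 → satisfies claim

That makes 5 counterexamples.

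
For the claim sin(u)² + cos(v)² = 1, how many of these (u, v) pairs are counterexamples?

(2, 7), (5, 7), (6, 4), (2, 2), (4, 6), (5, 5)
4

Testing each pair:
(2, 7): LHS = cos(7)² + sin(2)² ≈ 1.395, RHS = 1 → counterexample
(5, 7): LHS = cos(7)² + sin(5)² ≈ 1.488, RHS = 1 → counterexample
(6, 4): LHS = sin(6)² + cos(4)² ≈ 0.5053, RHS = 1 → counterexample
(2, 2): LHS = cos(2)² + sin(2)² = 1, RHS = 1 → satisfies claim
(4, 6): LHS = sin(4)² + cos(6)² ≈ 1.495, RHS = 1 → counterexample
(5, 5): LHS = cos(5)² + sin(5)² = 1, RHS = 1 → satisfies claim

That makes 4 counterexamples.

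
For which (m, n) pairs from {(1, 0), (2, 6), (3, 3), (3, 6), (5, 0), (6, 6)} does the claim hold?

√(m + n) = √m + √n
(1, 0), (5, 0)

Testing each pair:
(1, 0): LHS = 1, RHS = 1 → holds
(2, 6): LHS = 2·√(2) ≈ 2.828, RHS = √(2) + √(6) ≈ 3.864 → fails
(3, 3): LHS = √(6) ≈ 2.449, RHS = 2·√(3) ≈ 3.464 → fails
(3, 6): LHS = 3, RHS = √(3) + √(6) ≈ 4.182 → fails
(5, 0): LHS = √(5) ≈ 2.236, RHS = √(5) ≈ 2.236 → holds
(6, 6): LHS = 2·√(3) ≈ 3.464, RHS = 2·√(6) ≈ 4.899 → fails

2 of 6 pairs satisfy the claim.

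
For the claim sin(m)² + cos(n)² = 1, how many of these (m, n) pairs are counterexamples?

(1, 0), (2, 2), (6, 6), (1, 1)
Testing each pair:
(1, 0): LHS = sin(1)² + 1 ≈ 1.708, RHS = 1 → counterexample
(2, 2): LHS = cos(2)² + sin(2)² = 1, RHS = 1 → satisfies claim
(6, 6): LHS = sin(6)² + cos(6)² = 1, RHS = 1 → satisfies claim
(1, 1): LHS = cos(1)² + sin(1)² = 1, RHS = 1 → satisfies claim

That makes 1 counterexample.

Answer: 1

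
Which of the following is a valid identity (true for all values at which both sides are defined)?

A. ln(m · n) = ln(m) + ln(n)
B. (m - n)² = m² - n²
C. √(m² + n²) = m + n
A: holds — e.g. at (2, 3), both sides equal ln(6) ≈ 1.792.
B: fails at (6, 7) — LHS = 1, RHS = -13.
C: fails at (4, 6) — LHS = 2·√(13) ≈ 7.211, RHS = 10.

Answer: A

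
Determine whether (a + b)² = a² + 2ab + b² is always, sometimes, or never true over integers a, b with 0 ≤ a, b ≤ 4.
Always true

The identity holds for every pair in the range. For instance at (a, b) = (2, 0): both sides equal 4.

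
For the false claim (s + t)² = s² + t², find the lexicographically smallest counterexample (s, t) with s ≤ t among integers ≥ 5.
(s, t) = (5, 5)

Substituting (5, 5) into the claim:
LHS = (5 + 5)² = 100
RHS = 5² + 5² = 50

Since LHS ≠ RHS, this pair disproves the claim, and no lexicographically smaller pair (s ≤ t, integers ≥ 5) does.

For instance (9, 9) is also a counterexample (LHS = 324, RHS = 162), but it's lexicographically larger.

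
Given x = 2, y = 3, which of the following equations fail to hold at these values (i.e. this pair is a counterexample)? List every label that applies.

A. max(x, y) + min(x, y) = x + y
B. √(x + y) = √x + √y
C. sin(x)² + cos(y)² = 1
Evaluating each claim at the given values:
A. LHS = 5, RHS = 5 → holds here (LHS = RHS)
B. LHS = √(5) ≈ 2.236, RHS = √(2) + √(3) ≈ 3.146 → fails here (LHS ≠ RHS)
C. LHS = sin(2)² + cos(3)² ≈ 1.807, RHS = 1 → fails here (LHS ≠ RHS)

Answer: B, C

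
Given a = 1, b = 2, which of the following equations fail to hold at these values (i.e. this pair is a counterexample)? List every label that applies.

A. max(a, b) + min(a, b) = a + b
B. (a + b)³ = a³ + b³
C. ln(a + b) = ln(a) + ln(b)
Evaluating each claim at the given values:
A. LHS = 3, RHS = 3 → holds here (LHS = RHS)
B. LHS = 27, RHS = 9 → fails here (LHS ≠ RHS)
C. LHS = ln(3) ≈ 1.099, RHS = ln(2) ≈ 0.6931 → fails here (LHS ≠ RHS)

Answer: B, C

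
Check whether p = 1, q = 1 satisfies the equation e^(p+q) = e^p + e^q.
Substituting p = 1, q = 1:

LHS = e^(1+1) = e^2 ≈ 7.389
RHS = e^1 + e^1 = 2·e ≈ 5.437

LHS ≠ RHS, so the equation does not hold at this point.

Answer: Fails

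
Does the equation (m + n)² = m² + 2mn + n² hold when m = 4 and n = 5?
Holds

Substituting m = 4, n = 5:

LHS = (4 + 5)² = 81
RHS = 4² + 2·4·5 + 5² = 81

LHS = RHS, so the equation holds at this point.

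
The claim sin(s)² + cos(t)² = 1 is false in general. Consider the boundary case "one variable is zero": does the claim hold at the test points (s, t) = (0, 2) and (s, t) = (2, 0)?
No, fails at both test points

At (0, 2): LHS = cos(2)² ≈ 0.1732 ≠ RHS = 1
At (2, 0): LHS = sin(2)² + 1 ≈ 1.827 ≠ RHS = 1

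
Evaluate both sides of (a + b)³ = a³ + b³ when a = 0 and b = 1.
LHS = (0 + 1)³ = 1
RHS = 0³ + 1³ = 1

LHS = RHS: the two sides agree.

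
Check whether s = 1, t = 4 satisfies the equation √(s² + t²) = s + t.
Fails

Substituting s = 1, t = 4:

LHS = √(1² + 4²) = √(17) ≈ 4.123
RHS = 1 + 4 = 5

LHS ≠ RHS, so the equation does not hold at this point.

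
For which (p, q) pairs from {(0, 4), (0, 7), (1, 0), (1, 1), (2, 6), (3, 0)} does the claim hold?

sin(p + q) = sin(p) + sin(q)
(0, 4), (0, 7), (1, 0), (3, 0)

Testing each pair:
(0, 4): LHS = sin(4) ≈ -0.7568, RHS = sin(4) ≈ -0.7568 → holds
(0, 7): LHS = sin(7) ≈ 0.657, RHS = sin(7) ≈ 0.657 → holds
(1, 0): LHS = sin(1) ≈ 0.8415, RHS = sin(1) ≈ 0.8415 → holds
(1, 1): LHS = sin(2) ≈ 0.9093, RHS = 2·sin(1) ≈ 1.683 → fails
(2, 6): LHS = sin(8) ≈ 0.9894, RHS = sin(6) + sin(2) ≈ 0.6299 → fails
(3, 0): LHS = sin(3) ≈ 0.1411, RHS = sin(3) ≈ 0.1411 → holds

4 of 6 pairs satisfy the claim.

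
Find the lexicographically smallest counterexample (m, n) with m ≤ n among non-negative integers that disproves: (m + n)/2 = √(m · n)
Substituting (0, 1) into the claim:
LHS = (0 + 1)/2 = 1/2
RHS = √(0 · 1) = 0

Since LHS ≠ RHS, this pair disproves the claim, and no lexicographically smaller pair (m ≤ n, non-negative integers) does.

For instance (1, 7) is also a counterexample (LHS = 4, RHS = √(7) ≈ 2.646), but it's lexicographically larger.

Answer: (m, n) = (0, 1)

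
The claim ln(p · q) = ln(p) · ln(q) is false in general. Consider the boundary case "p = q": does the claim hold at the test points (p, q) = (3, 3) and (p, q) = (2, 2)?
At (3, 3): LHS = ln(9) ≈ 2.197 ≠ RHS = ln(3)² ≈ 1.207
At (2, 2): LHS = ln(4) ≈ 1.386 ≠ RHS = ln(2)² ≈ 0.4805

Answer: No, fails at both test points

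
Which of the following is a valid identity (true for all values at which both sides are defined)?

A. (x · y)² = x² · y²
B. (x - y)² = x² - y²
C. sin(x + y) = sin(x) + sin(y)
A: holds — e.g. at (5, 5), both sides equal 625.
B: fails at (3, 4) — LHS = 1, RHS = -7.
C: fails at (5, 8) — LHS = sin(13) ≈ 0.4202, RHS = sin(5) + sin(8) ≈ 0.03043.

Answer: A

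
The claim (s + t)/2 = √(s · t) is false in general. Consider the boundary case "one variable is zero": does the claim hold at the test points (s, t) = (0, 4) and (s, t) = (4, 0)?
At (0, 4): LHS = 2 ≠ RHS = 0
At (4, 0): LHS = 2 ≠ RHS = 0

Answer: No, fails at both test points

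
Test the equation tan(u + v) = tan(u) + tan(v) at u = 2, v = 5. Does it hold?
Substituting u = 2, v = 5:

LHS = tan(2 + 5) = tan(7) ≈ 0.8714
RHS = tan(2) + tan(5) ≈ -5.566

LHS ≠ RHS, so the equation does not hold at this point.

Answer: Fails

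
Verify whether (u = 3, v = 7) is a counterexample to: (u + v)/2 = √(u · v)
Yes

Substituting u = 3, v = 7:
LHS = (3 + 7)/2 = 5
RHS = √(3 · 7) = √(21) ≈ 4.583

Since LHS ≠ RHS, this pair disproves the claim.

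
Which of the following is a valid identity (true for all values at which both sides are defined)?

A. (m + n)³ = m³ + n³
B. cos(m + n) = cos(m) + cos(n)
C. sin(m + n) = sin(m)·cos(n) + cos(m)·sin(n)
C

A: fails at (3, 7) — LHS = 1000, RHS = 370.
B: fails at (2, 5) — LHS = cos(7) ≈ 0.7539, RHS = cos(2) + cos(5) ≈ -0.1325.
C: holds — e.g. at (3, 7), both sides equal sin(10) ≈ -0.544.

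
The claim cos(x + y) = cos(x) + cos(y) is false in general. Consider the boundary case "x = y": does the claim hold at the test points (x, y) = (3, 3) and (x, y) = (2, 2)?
At (3, 3): LHS = cos(6) ≈ 0.9602 ≠ RHS = 2·cos(3) ≈ -1.98
At (2, 2): LHS = cos(4) ≈ -0.6536 ≠ RHS = 2·cos(2) ≈ -0.8323

Answer: No, fails at both test points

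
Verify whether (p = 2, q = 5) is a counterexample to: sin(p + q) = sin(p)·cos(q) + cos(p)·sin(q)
No

Substituting p = 2, q = 5:
LHS = sin(2 + 5) = sin(7) ≈ 0.657
RHS = sin(2)·cos(5) + cos(2)·sin(5) = sin(2)·cos(5) + sin(5)·cos(2) ≈ 0.657

The sides agree, so this pair does not disprove the claim.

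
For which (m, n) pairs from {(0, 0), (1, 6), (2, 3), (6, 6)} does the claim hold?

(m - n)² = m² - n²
(0, 0), (6, 6)

Testing each pair:
(0, 0): LHS = 0, RHS = 0 → holds
(1, 6): LHS = 25, RHS = -35 → fails
(2, 3): LHS = 1, RHS = -5 → fails
(6, 6): LHS = 0, RHS = 0 → holds

2 of 4 pairs satisfy the claim.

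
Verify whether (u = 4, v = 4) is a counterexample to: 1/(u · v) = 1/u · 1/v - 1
Substituting u = 4, v = 4:
LHS = 1/(4 · 4) = 1/16
RHS = 1/4 · 1/4 - 1 = -15/16

Since LHS ≠ RHS, this pair disproves the claim.

Answer: Yes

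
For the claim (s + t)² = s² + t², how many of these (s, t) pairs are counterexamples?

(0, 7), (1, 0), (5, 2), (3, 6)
Testing each pair:
(0, 7): LHS = 49, RHS = 49 → satisfies claim
(1, 0): LHS = 1, RHS = 1 → satisfies claim
(5, 2): LHS = 49, RHS = 29 → counterexample
(3, 6): LHS = 81, RHS = 45 → counterexample

That makes 2 counterexamples.

Answer: 2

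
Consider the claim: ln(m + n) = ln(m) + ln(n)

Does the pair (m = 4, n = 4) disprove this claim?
Yes

Substituting m = 4, n = 4:
LHS = ln(4 + 4) = ln(8) ≈ 2.079
RHS = ln(4) + ln(4) = 2·ln(4) ≈ 2.773

Since LHS ≠ RHS, this pair disproves the claim.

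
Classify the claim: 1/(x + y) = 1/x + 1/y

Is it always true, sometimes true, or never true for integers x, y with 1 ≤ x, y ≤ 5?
Never true

The claim fails for every pair in the range. For instance at (x, y) = (4, 2): LHS = 1/6, RHS = 3/4.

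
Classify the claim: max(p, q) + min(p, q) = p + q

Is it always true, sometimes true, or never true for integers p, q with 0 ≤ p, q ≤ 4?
The identity holds for every pair in the range. For instance at (p, q) = (1, 2): both sides equal 3.

Answer: Always true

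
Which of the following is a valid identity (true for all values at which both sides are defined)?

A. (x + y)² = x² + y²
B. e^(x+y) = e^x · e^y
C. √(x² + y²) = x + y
B

A: fails at (2, 3) — LHS = 25, RHS = 13.
B: holds — e.g. at (4, 5), both sides equal e^9 ≈ 8103.
C: fails at (2, 4) — LHS = 2·√(5) ≈ 4.472, RHS = 6.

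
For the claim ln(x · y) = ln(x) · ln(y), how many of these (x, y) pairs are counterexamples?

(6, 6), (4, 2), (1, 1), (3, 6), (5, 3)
4

Testing each pair:
(6, 6): LHS = ln(36) ≈ 3.584, RHS = ln(6)² ≈ 3.21 → counterexample
(4, 2): LHS = ln(8) ≈ 2.079, RHS = ln(2)·ln(4) ≈ 0.9609 → counterexample
(1, 1): LHS = 0, RHS = 0 → satisfies claim
(3, 6): LHS = ln(18) ≈ 2.89, RHS = ln(3)·ln(6) ≈ 1.968 → counterexample
(5, 3): LHS = ln(15) ≈ 2.708, RHS = ln(3)·ln(5) ≈ 1.768 → counterexample

That makes 4 counterexamples.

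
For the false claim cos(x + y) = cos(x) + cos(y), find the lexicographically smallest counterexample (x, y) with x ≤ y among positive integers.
(x, y) = (1, 1)

Substituting (1, 1) into the claim:
LHS = cos(1 + 1) = cos(2) ≈ -0.4161
RHS = cos(1) + cos(1) = 2·cos(1) ≈ 1.081

Since LHS ≠ RHS, this pair disproves the claim, and no lexicographically smaller pair (x ≤ y, positive integers) does.

For instance (1, 7) is also a counterexample (LHS = cos(8) ≈ -0.1455, RHS = cos(1) + cos(7) ≈ 1.294), but it's lexicographically larger.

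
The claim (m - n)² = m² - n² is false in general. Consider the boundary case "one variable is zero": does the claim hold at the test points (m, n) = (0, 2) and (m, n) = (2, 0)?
At (0, 2): LHS = 4 ≠ RHS = -4
At (2, 0): LHS = 4, RHS = 4 → equal

Answer: Only at (2, 0)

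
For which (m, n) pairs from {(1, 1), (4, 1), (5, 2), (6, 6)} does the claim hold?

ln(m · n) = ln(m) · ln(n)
Testing each pair:
(1, 1): LHS = 0, RHS = 0 → holds
(4, 1): LHS = ln(4) ≈ 1.386, RHS = 0 → fails
(5, 2): LHS = ln(10) ≈ 2.303, RHS = ln(2)·ln(5) ≈ 1.116 → fails
(6, 6): LHS = ln(36) ≈ 3.584, RHS = ln(6)² ≈ 3.21 → fails

1 of 4 pairs satisfies the claim.

Answer: (1, 1)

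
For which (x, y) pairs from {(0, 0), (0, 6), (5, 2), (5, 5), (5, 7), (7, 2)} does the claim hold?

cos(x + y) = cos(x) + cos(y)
Testing each pair:
(0, 0): LHS = 1, RHS = 2 → fails
(0, 6): LHS = cos(6) ≈ 0.9602, RHS = cos(6) + 1 ≈ 1.96 → fails
(5, 2): LHS = cos(7) ≈ 0.7539, RHS = cos(2) + cos(5) ≈ -0.1325 → fails
(5, 5): LHS = cos(10) ≈ -0.8391, RHS = 2·cos(5) ≈ 0.5673 → fails
(5, 7): LHS = cos(12) ≈ 0.8439, RHS = cos(5) + cos(7) ≈ 1.038 → fails
(7, 2): LHS = cos(9) ≈ -0.9111, RHS = cos(2) + cos(7) ≈ 0.3378 → fails

No pair satisfies the claim.

Answer: None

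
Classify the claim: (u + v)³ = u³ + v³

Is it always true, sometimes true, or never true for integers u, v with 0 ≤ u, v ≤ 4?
Sometimes true

It holds at (u, v) = (3, 0) (both sides equal 27), but fails at (u, v) = (1, 4) (LHS = 125, RHS = 65).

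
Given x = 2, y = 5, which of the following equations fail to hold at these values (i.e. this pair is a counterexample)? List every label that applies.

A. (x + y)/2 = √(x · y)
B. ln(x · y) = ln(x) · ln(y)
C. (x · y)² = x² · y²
A, B

Evaluating each claim at the given values:
A. LHS = 7/2, RHS = √(10) ≈ 3.162 → fails here (LHS ≠ RHS)
B. LHS = ln(10) ≈ 2.303, RHS = ln(2)·ln(5) ≈ 1.116 → fails here (LHS ≠ RHS)
C. LHS = 100, RHS = 100 → holds here (LHS = RHS)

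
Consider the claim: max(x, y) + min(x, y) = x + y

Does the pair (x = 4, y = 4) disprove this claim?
Substituting x = 4, y = 4:
LHS = max(4, 4) + min(4, 4) = 8
RHS = 4 + 4 = 8

The sides agree, so this pair does not disprove the claim.

Answer: No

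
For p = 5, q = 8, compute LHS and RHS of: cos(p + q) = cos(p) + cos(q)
LHS = cos(5 + 8) = cos(13) ≈ 0.9074
RHS = cos(5) + cos(8) ≈ 0.1382

LHS ≠ RHS (they differ by about 0.7693), so the equation does not hold here.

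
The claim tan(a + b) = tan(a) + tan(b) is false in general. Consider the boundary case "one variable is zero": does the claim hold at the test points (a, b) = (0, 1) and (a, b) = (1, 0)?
Yes, holds at both test points

At (0, 1): LHS = tan(1) ≈ 1.557, RHS = tan(1) ≈ 1.557 → equal
At (1, 0): LHS = tan(1) ≈ 1.557, RHS = tan(1) ≈ 1.557 → equal

So the claim does hold at both of these boundary points, even though it is not an identity.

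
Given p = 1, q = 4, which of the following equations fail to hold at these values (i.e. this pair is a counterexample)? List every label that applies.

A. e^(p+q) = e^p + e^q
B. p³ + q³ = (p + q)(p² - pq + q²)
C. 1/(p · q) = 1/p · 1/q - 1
A, C

Evaluating each claim at the given values:
A. LHS = e^5 ≈ 148.4, RHS = e + e^4 ≈ 57.32 → fails here (LHS ≠ RHS)
B. LHS = 65, RHS = 65 → holds here (LHS = RHS)
C. LHS = 1/4, RHS = -3/4 → fails here (LHS ≠ RHS)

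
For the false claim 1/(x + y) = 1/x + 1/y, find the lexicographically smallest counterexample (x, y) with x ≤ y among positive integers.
(x, y) = (1, 1)

Substituting (1, 1) into the claim:
LHS = 1/(1 + 1) = 1/2
RHS = 1/1 + 1/1 = 2

Since LHS ≠ RHS, this pair disproves the claim, and no lexicographically smaller pair (x ≤ y, positive integers) does.

For instance (1, 5) is also a counterexample (LHS = 1/6, RHS = 6/5), but it's lexicographically larger.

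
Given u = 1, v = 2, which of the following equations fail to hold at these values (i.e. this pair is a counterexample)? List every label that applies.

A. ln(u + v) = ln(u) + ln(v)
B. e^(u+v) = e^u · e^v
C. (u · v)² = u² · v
A, C

Evaluating each claim at the given values:
A. LHS = ln(3) ≈ 1.099, RHS = ln(2) ≈ 0.6931 → fails here (LHS ≠ RHS)
B. LHS = e^3 ≈ 20.09, RHS = e^3 ≈ 20.09 → holds here (LHS = RHS)
C. LHS = 4, RHS = 2 → fails here (LHS ≠ RHS)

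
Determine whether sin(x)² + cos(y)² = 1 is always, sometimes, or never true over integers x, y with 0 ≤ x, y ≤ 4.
It holds at (x, y) = (3, 3) (both sides equal 1), but fails at (x, y) = (3, 2) (LHS = sin(3)² + cos(2)² ≈ 0.1931, RHS = 1).

Answer: Sometimes true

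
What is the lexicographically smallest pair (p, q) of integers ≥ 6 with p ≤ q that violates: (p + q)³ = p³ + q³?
Substituting (6, 6) into the claim:
LHS = (6 + 6)³ = 1728
RHS = 6³ + 6³ = 432

Since LHS ≠ RHS, this pair disproves the claim, and no lexicographically smaller pair (p ≤ q, integers ≥ 6) does.

For instance (6, 9) is also a counterexample (LHS = 3375, RHS = 945), but it's lexicographically larger.

Answer: (p, q) = (6, 6)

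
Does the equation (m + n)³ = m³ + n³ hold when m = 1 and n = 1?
Substituting m = 1, n = 1:

LHS = (1 + 1)³ = 8
RHS = 1³ + 1³ = 2

LHS ≠ RHS, so the equation does not hold at this point.

Answer: Fails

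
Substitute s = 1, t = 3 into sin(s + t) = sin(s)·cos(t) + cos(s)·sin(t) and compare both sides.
LHS = sin(1 + 3) = sin(4) ≈ -0.7568
RHS = sin(1)·cos(3) + cos(1)·sin(3) = sin(1)·cos(3) + sin(3)·cos(1) ≈ -0.7568

LHS = RHS: the two sides agree.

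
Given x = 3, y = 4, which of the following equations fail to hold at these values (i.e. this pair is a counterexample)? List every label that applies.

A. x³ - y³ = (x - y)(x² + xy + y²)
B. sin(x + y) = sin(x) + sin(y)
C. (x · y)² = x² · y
Evaluating each claim at the given values:
A. LHS = -37, RHS = -37 → holds here (LHS = RHS)
B. LHS = sin(7) ≈ 0.657, RHS = sin(4) + sin(3) ≈ -0.6157 → fails here (LHS ≠ RHS)
C. LHS = 144, RHS = 36 → fails here (LHS ≠ RHS)

Answer: B, C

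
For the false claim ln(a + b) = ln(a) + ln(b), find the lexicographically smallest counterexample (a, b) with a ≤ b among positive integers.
(a, b) = (1, 1)

Substituting (1, 1) into the claim:
LHS = ln(1 + 1) = ln(2) ≈ 0.6931
RHS = ln(1) + ln(1) = 0

Since LHS ≠ RHS, this pair disproves the claim, and no lexicographically smaller pair (a ≤ b, positive integers) does.

For instance (3, 7) is also a counterexample (LHS = ln(10) ≈ 2.303, RHS = ln(3) + ln(7) ≈ 3.045), but it's lexicographically larger.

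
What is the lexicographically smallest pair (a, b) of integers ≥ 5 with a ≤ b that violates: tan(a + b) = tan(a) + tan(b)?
Substituting (5, 5) into the claim:
LHS = tan(5 + 5) = tan(10) ≈ 0.6484
RHS = tan(5) + tan(5) = 2·tan(5) ≈ -6.761

Since LHS ≠ RHS, this pair disproves the claim, and no lexicographically smaller pair (a ≤ b, integers ≥ 5) does.

For instance (7, 12) is also a counterexample (LHS = tan(19) ≈ 0.1516, RHS = tan(12) + tan(7) ≈ 0.2356), but it's lexicographically larger.

Answer: (a, b) = (5, 5)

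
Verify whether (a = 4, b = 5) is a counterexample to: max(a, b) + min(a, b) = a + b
Substituting a = 4, b = 5:
LHS = max(4, 5) + min(4, 5) = 9
RHS = 4 + 5 = 9

The sides agree, so this pair does not disprove the claim.

Answer: No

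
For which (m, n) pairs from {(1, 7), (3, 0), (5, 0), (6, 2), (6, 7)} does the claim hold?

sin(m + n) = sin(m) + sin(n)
(3, 0), (5, 0)

Testing each pair:
(1, 7): LHS = sin(8) ≈ 0.9894, RHS = sin(7) + sin(1) ≈ 1.498 → fails
(3, 0): LHS = sin(3) ≈ 0.1411, RHS = sin(3) ≈ 0.1411 → holds
(5, 0): LHS = sin(5) ≈ -0.9589, RHS = sin(5) ≈ -0.9589 → holds
(6, 2): LHS = sin(8) ≈ 0.9894, RHS = sin(6) + sin(2) ≈ 0.6299 → fails
(6, 7): LHS = sin(13) ≈ 0.4202, RHS = sin(6) + sin(7) ≈ 0.3776 → fails

2 of 5 pairs satisfy the claim.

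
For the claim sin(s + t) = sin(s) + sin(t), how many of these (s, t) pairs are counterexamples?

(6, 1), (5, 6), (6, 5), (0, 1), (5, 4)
4

Testing each pair:
(6, 1): LHS = sin(7) ≈ 0.657, RHS = sin(6) + sin(1) ≈ 0.5621 → counterexample
(5, 6): LHS = sin(11) ≈ -1, RHS = sin(5) + sin(6) ≈ -1.238 → counterexample
(6, 5): LHS = sin(11) ≈ -1, RHS = sin(5) + sin(6) ≈ -1.238 → counterexample
(0, 1): LHS = sin(1) ≈ 0.8415, RHS = sin(1) ≈ 0.8415 → satisfies claim
(5, 4): LHS = sin(9) ≈ 0.4121, RHS = sin(5) + sin(4) ≈ -1.716 → counterexample

That makes 4 counterexamples.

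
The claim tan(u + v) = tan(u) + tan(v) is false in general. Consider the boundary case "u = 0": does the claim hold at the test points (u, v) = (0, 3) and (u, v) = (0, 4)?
Yes, holds at both test points

At (0, 3): LHS = tan(3) ≈ -0.1425, RHS = tan(3) ≈ -0.1425 → equal
At (0, 4): LHS = tan(4) ≈ 1.158, RHS = tan(4) ≈ 1.158 → equal

So the claim does hold at both of these boundary points, even though it is not an identity.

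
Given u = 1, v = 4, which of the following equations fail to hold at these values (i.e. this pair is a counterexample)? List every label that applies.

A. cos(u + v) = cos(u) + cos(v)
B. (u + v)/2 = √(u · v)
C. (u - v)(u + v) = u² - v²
A, B

Evaluating each claim at the given values:
A. LHS = cos(5) ≈ 0.2837, RHS = cos(4) + cos(1) ≈ -0.1133 → fails here (LHS ≠ RHS)
B. LHS = 5/2, RHS = 2 → fails here (LHS ≠ RHS)
C. LHS = -15, RHS = -15 → holds here (LHS = RHS)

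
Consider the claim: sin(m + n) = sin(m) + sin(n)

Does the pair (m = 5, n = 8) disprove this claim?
Substituting m = 5, n = 8:
LHS = sin(5 + 8) = sin(13) ≈ 0.4202
RHS = sin(5) + sin(8) ≈ 0.03043

Since LHS ≠ RHS, this pair disproves the claim.

Answer: Yes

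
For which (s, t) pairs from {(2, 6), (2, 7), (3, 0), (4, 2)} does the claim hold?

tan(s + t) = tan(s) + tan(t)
(3, 0)

Testing each pair:
(2, 6): LHS = tan(8) ≈ -6.8, RHS = tan(2) + tan(6) ≈ -2.476 → fails
(2, 7): LHS = tan(9) ≈ -0.4523, RHS = tan(2) + tan(7) ≈ -1.314 → fails
(3, 0): LHS = tan(3) ≈ -0.1425, RHS = tan(3) ≈ -0.1425 → holds
(4, 2): LHS = tan(6) ≈ -0.291, RHS = tan(2) + tan(4) ≈ -1.027 → fails

1 of 4 pairs satisfies the claim.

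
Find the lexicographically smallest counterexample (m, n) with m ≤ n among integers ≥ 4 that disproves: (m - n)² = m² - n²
(m, n) = (4, 5)

Substituting (4, 5) into the claim:
LHS = (4 - 5)² = 1
RHS = 4² - 5² = -9

Since LHS ≠ RHS, this pair disproves the claim, and no lexicographically smaller pair (m ≤ n, integers ≥ 4) does.

For instance (6, 11) is also a counterexample (LHS = 25, RHS = -85), but it's lexicographically larger.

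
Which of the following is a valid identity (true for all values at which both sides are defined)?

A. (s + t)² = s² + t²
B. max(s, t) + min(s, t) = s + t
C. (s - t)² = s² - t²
B

A: fails at (2, 4) — LHS = 36, RHS = 20.
B: holds — e.g. at (4, 6), both sides equal 10.
C: fails at (0, 1) — LHS = 1, RHS = -1.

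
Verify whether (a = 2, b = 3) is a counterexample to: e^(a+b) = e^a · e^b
No

Substituting a = 2, b = 3:
LHS = e^(2+3) = e^5 ≈ 148.4
RHS = e^2 · e^3 = e^5 ≈ 148.4

The sides agree, so this pair does not disprove the claim.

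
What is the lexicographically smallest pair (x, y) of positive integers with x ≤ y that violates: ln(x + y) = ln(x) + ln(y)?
Substituting (1, 1) into the claim:
LHS = ln(1 + 1) = ln(2) ≈ 0.6931
RHS = ln(1) + ln(1) = 0

Since LHS ≠ RHS, this pair disproves the claim, and no lexicographically smaller pair (x ≤ y, positive integers) does.

For instance (1, 6) is also a counterexample (LHS = ln(7) ≈ 1.946, RHS = ln(6) ≈ 1.792), but it's lexicographically larger.

Answer: (x, y) = (1, 1)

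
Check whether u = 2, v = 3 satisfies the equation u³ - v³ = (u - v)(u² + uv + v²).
Holds

Substituting u = 2, v = 3:

LHS = 2³ - 3³ = -19
RHS = (2 - 3)(2² + 2·3 + 3²) = -19

LHS = RHS, so the equation holds at this point.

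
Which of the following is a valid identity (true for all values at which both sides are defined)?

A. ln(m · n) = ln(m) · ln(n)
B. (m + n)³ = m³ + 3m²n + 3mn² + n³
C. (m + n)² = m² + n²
A: fails at (2, 5) — LHS = ln(10) ≈ 2.303, RHS = ln(2)·ln(5) ≈ 1.116.
B: holds — e.g. at (2, 7), both sides equal 729.
C: fails at (6, 7) — LHS = 169, RHS = 85.

Answer: B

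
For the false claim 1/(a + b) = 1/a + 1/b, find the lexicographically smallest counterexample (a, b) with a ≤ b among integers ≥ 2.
Substituting (2, 2) into the claim:
LHS = 1/(2 + 2) = 1/4
RHS = 1/2 + 1/2 = 1

Since LHS ≠ RHS, this pair disproves the claim, and no lexicographically smaller pair (a ≤ b, integers ≥ 2) does.

For instance (3, 3) is also a counterexample (LHS = 1/6, RHS = 2/3), but it's lexicographically larger.

Answer: (a, b) = (2, 2)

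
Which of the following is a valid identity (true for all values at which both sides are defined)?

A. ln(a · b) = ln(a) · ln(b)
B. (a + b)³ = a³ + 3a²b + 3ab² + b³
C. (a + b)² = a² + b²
A: fails at (2, 7) — LHS = ln(14) ≈ 2.639, RHS = ln(2)·ln(7) ≈ 1.349.
B: holds — e.g. at (2, 4), both sides equal 216.
C: fails at (2, 7) — LHS = 81, RHS = 53.

Answer: B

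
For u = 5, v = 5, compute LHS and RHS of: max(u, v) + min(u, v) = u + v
LHS = max(5, 5) + min(5, 5) = 10
RHS = 5 + 5 = 10

LHS = RHS: the two sides agree.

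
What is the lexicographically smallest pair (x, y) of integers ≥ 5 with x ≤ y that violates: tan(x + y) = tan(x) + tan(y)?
(x, y) = (5, 5)

Substituting (5, 5) into the claim:
LHS = tan(5 + 5) = tan(10) ≈ 0.6484
RHS = tan(5) + tan(5) = 2·tan(5) ≈ -6.761

Since LHS ≠ RHS, this pair disproves the claim, and no lexicographically smaller pair (x ≤ y, integers ≥ 5) does.

For instance (6, 9) is also a counterexample (LHS = tan(15) ≈ -0.856, RHS = tan(9) + tan(6) ≈ -0.7433), but it's lexicographically larger.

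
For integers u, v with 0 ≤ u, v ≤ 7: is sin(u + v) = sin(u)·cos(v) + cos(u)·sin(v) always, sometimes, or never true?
The identity holds for every pair in the range. For instance at (u, v) = (0, 7): both sides equal sin(7) ≈ 0.657.

Answer: Always true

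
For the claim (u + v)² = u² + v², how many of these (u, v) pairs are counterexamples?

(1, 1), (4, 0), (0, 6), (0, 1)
Testing each pair:
(1, 1): LHS = 4, RHS = 2 → counterexample
(4, 0): LHS = 16, RHS = 16 → satisfies claim
(0, 6): LHS = 36, RHS = 36 → satisfies claim
(0, 1): LHS = 1, RHS = 1 → satisfies claim

That makes 1 counterexample.

Answer: 1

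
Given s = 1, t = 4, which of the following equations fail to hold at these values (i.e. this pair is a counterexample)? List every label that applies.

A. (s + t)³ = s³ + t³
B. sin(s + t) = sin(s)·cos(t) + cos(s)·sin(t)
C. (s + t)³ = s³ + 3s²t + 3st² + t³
A

Evaluating each claim at the given values:
A. LHS = 125, RHS = 65 → fails here (LHS ≠ RHS)
B. LHS = sin(5) ≈ -0.9589, RHS = sin(1)·cos(4) + sin(4)·cos(1) ≈ -0.9589 → holds here (LHS = RHS)
C. LHS = 125, RHS = 125 → holds here (LHS = RHS)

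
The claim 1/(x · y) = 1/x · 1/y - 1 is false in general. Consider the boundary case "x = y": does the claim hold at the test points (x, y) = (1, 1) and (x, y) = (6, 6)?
No, fails at both test points

At (1, 1): LHS = 1 ≠ RHS = 0
At (6, 6): LHS = 1/36 ≠ RHS = -35/36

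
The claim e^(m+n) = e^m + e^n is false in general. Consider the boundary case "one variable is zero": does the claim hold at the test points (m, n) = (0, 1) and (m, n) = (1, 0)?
No, fails at both test points

At (0, 1): LHS = e ≈ 2.718 ≠ RHS = 1 + e ≈ 3.718
At (1, 0): LHS = e ≈ 2.718 ≠ RHS = 1 + e ≈ 3.718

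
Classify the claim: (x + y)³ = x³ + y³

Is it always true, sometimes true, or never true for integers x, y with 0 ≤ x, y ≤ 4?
It holds at (x, y) = (0, 2) (both sides equal 8), but fails at (x, y) = (3, 3) (LHS = 216, RHS = 54).

Answer: Sometimes true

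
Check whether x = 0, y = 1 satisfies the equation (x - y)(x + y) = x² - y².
Holds

Substituting x = 0, y = 1:

LHS = (0 - 1)(0 + 1) = -1
RHS = 0² - 1² = -1

LHS = RHS, so the equation holds at this point.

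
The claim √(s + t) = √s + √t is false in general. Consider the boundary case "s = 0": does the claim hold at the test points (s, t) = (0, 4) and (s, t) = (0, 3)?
At (0, 4): LHS = 2, RHS = 2 → equal
At (0, 3): LHS = √(3) ≈ 1.732, RHS = √(3) ≈ 1.732 → equal

So the claim does hold at both of these boundary points, even though it is not an identity.

Answer: Yes, holds at both test points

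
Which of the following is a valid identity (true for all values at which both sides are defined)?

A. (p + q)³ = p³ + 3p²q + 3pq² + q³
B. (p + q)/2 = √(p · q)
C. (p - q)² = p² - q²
A

A: holds — e.g. at (4, 4), both sides equal 512.
B: fails at (3, 5) — LHS = 4, RHS = √(15) ≈ 3.873.
C: fails at (2, 4) — LHS = 4, RHS = -12.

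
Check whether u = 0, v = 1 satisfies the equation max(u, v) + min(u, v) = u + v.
Substituting u = 0, v = 1:

LHS = max(0, 1) + min(0, 1) = 1
RHS = 0 + 1 = 1

LHS = RHS, so the equation holds at this point.

Answer: Holds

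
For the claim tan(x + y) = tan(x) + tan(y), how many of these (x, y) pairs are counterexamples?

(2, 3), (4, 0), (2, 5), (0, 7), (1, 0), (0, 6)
Testing each pair:
(2, 3): LHS = tan(5) ≈ -3.381, RHS = tan(2) + tan(3) ≈ -2.328 → counterexample
(4, 0): LHS = tan(4) ≈ 1.158, RHS = tan(4) ≈ 1.158 → satisfies claim
(2, 5): LHS = tan(7) ≈ 0.8714, RHS = tan(5) + tan(2) ≈ -5.566 → counterexample
(0, 7): LHS = tan(7) ≈ 0.8714, RHS = tan(7) ≈ 0.8714 → satisfies claim
(1, 0): LHS = tan(1) ≈ 1.557, RHS = tan(1) ≈ 1.557 → satisfies claim
(0, 6): LHS = tan(6) ≈ -0.291, RHS = tan(6) ≈ -0.291 → satisfies claim

That makes 2 counterexamples.

Answer: 2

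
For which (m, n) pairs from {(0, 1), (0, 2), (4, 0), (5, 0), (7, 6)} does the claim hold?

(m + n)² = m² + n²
(0, 1), (0, 2), (4, 0), (5, 0)

Testing each pair:
(0, 1): LHS = 1, RHS = 1 → holds
(0, 2): LHS = 4, RHS = 4 → holds
(4, 0): LHS = 16, RHS = 16 → holds
(5, 0): LHS = 25, RHS = 25 → holds
(7, 6): LHS = 169, RHS = 85 → fails

4 of 5 pairs satisfy the claim.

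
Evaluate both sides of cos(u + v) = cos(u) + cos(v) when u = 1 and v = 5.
LHS = cos(1 + 5) = cos(6) ≈ 0.9602
RHS = cos(1) + cos(5) ≈ 0.824

LHS ≠ RHS (they differ by about 0.1362), so the equation does not hold here.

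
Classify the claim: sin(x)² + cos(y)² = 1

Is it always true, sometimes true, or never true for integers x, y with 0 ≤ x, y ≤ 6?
Sometimes true

It holds at (x, y) = (1, 1) (both sides equal 1), but fails at (x, y) = (0, 5) (LHS = cos(5)² ≈ 0.08046, RHS = 1).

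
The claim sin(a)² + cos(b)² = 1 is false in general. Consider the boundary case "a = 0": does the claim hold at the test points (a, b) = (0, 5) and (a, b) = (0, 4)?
No, fails at both test points

At (0, 5): LHS = cos(5)² ≈ 0.08046 ≠ RHS = 1
At (0, 4): LHS = cos(4)² ≈ 0.4272 ≠ RHS = 1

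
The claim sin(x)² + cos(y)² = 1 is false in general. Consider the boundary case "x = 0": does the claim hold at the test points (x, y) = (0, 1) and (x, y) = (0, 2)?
No, fails at both test points

At (0, 1): LHS = cos(1)² ≈ 0.2919 ≠ RHS = 1
At (0, 2): LHS = cos(2)² ≈ 0.1732 ≠ RHS = 1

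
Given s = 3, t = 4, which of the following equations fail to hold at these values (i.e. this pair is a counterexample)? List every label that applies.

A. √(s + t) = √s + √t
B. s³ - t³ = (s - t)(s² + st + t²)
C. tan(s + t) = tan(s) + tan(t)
Evaluating each claim at the given values:
A. LHS = √(7) ≈ 2.646, RHS = √(3) + 2 ≈ 3.732 → fails here (LHS ≠ RHS)
B. LHS = -37, RHS = -37 → holds here (LHS = RHS)
C. LHS = tan(7) ≈ 0.8714, RHS = tan(3) + tan(4) ≈ 1.015 → fails here (LHS ≠ RHS)

Answer: A, C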